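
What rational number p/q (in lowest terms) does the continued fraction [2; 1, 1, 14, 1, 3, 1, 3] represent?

Start with 3.
1 + 1/(3/1) = 1 + 1/3 = 4/3
3 + 1/(4/3) = 3 + 3/4 = 15/4
1 + 1/(15/4) = 1 + 4/15 = 19/15
14 + 1/(19/15) = 14 + 15/19 = 281/19
1 + 1/(281/19) = 1 + 19/281 = 300/281
1 + 1/(300/281) = 1 + 281/300 = 581/300
2 + 1/(581/300) = 2 + 300/581 = 1462/581

1462/581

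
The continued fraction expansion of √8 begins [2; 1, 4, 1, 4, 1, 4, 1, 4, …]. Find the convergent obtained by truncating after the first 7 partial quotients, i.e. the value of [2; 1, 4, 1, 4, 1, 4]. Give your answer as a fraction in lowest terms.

Compute successive convergents:
a_0 = 2: 2/1
a_1 = 1: 3/1
a_2 = 4: 14/5
a_3 = 1: 17/6
a_4 = 4: 82/29
a_5 = 1: 99/35
a_6 = 4: 478/169

478/169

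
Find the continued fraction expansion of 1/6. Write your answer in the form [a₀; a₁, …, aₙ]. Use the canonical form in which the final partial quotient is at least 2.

Apply division with remainder until the remainder is 0:
1 ÷ 6 → quotient 0, remainder 1
6 ÷ 1 → quotient 6, remainder 0

[0; 6]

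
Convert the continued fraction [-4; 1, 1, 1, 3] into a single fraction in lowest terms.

Start with 3.
1 + 1/(3/1) = 1 + 1/3 = 4/3
1 + 1/(4/3) = 1 + 3/4 = 7/4
1 + 1/(7/4) = 1 + 4/7 = 11/7
-4 + 1/(11/7) = -4 + 7/11 = -37/11

-37/11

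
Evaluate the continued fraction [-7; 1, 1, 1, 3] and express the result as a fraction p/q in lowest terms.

a_0 = -7: -7/1
a_1 = 1: -6/1
a_2 = 1: -13/2
a_3 = 1: -19/3
a_4 = 3: -70/11

-70/11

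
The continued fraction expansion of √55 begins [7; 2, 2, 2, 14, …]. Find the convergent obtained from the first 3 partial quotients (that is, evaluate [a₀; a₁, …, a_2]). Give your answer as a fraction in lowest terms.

37/5

a_0 = 7: 7/1
a_1 = 2: 15/2
a_2 = 2: 37/5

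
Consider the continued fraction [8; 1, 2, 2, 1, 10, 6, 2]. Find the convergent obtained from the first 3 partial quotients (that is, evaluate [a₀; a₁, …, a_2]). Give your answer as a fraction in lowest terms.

a_0 = 8: 8/1
a_1 = 1: 9/1
a_2 = 2: 26/3

26/3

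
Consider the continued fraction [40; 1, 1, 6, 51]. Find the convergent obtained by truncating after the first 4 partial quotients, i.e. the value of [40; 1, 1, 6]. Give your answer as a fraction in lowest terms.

Start with 6.
1 + 1/(6/1) = 1 + 1/6 = 7/6
1 + 1/(7/6) = 1 + 6/7 = 13/7
40 + 1/(13/7) = 40 + 7/13 = 527/13

527/13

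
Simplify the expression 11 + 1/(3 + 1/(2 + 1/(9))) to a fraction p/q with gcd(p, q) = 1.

Collapse the nested fraction from the inside out:
Start with 9.
2 + 1/(9/1) = 2 + 1/9 = 19/9
3 + 1/(19/9) = 3 + 9/19 = 66/19
11 + 1/(66/19) = 11 + 19/66 = 745/66

745/66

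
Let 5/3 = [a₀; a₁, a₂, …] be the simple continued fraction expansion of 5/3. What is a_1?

5 = 1·3 + 2, so a_0 = 1
3 = 1·2 + 1, so a_1 = 1

1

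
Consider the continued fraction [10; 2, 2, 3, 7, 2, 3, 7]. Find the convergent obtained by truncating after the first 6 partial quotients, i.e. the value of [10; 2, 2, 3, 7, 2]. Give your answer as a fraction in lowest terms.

a_0 = 10: 10/1
a_1 = 2: 21/2
a_2 = 2: 52/5
a_3 = 3: 177/17
a_4 = 7: 1291/124
a_5 = 2: 2759/265

2759/265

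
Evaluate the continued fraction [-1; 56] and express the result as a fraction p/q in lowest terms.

-55/56

Start with 56.
-1 + 1/(56/1) = -1 + 1/56 = -55/56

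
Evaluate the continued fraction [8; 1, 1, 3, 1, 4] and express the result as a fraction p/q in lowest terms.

368/43

a_0 = 8: 8/1
a_1 = 1: 9/1
a_2 = 1: 17/2
a_3 = 3: 60/7
a_4 = 1: 77/9
a_5 = 4: 368/43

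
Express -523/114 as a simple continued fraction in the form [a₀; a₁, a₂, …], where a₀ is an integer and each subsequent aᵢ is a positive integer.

[-5; 2, 2, 2, 1, 6]

Run the Euclidean algorithm, recording each quotient:
-523 ÷ 114 → quotient -5, remainder 47
114 ÷ 47 → quotient 2, remainder 20
47 ÷ 20 → quotient 2, remainder 7
20 ÷ 7 → quotient 2, remainder 6
7 ÷ 6 → quotient 1, remainder 1
6 ÷ 1 → quotient 6, remainder 0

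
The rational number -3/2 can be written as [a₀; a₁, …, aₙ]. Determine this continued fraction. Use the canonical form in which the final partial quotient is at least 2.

[-2; 2]

-3 ÷ 2 → quotient -2, remainder 1
2 ÷ 1 → quotient 2, remainder 0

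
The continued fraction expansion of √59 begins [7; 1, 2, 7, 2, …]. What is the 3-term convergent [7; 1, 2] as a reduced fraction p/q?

23/3

a_0 = 7: 7/1
a_1 = 1: 8/1
a_2 = 2: 23/3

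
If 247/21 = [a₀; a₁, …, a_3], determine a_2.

3

Run the Euclidean algorithm, recording each quotient:
247 = 11·21 + 16, so a_0 = 11
21 = 1·16 + 5, so a_1 = 1
16 = 3·5 + 1, so a_2 = 3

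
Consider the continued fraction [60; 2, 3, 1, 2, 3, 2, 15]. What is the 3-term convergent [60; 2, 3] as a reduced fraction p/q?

423/7

Use the convergent recurrence hₖ = aₖ·hₖ₋₁ + hₖ₋₂ (and likewise for the denominators kₖ):
a_0 = 60: 60/1
a_1 = 2: 121/2
a_2 = 3: 423/7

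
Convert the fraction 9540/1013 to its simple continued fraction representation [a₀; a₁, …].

Apply division with remainder until the remainder is 0:
9540 = 9·1013 + 423, so a_0 = 9
1013 = 2·423 + 167, so a_1 = 2
423 = 2·167 + 89, so a_2 = 2
167 = 1·89 + 78, so a_3 = 1
89 = 1·78 + 11, so a_4 = 1
78 = 7·11 + 1, so a_5 = 7
11 = 11·1 + 0, so a_6 = 11

[9; 2, 2, 1, 1, 7, 11]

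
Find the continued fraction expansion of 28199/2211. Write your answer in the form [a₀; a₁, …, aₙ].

28199 = 12·2211 + 1667, so a_0 = 12
2211 = 1·1667 + 544, so a_1 = 1
1667 = 3·544 + 35, so a_2 = 3
544 = 15·35 + 19, so a_3 = 15
35 = 1·19 + 16, so a_4 = 1
19 = 1·16 + 3, so a_5 = 1
16 = 5·3 + 1, so a_6 = 5
3 = 3·1 + 0, so a_7 = 3

[12; 1, 3, 15, 1, 1, 5, 3]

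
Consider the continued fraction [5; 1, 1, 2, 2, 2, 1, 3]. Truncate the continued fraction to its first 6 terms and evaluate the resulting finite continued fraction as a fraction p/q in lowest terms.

a_0 = 5: 5/1
a_1 = 1: 6/1
a_2 = 1: 11/2
a_3 = 2: 28/5
a_4 = 2: 67/12
a_5 = 2: 162/29

162/29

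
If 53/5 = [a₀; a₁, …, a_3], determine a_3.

53 ÷ 5 → quotient 10, remainder 3
5 ÷ 3 → quotient 1, remainder 2
3 ÷ 2 → quotient 1, remainder 1
2 ÷ 1 → quotient 2, remainder 0

2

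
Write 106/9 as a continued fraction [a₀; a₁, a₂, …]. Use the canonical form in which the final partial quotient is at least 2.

[11; 1, 3, 2]

Run the Euclidean algorithm, recording each quotient:
106 ÷ 9 → quotient 11, remainder 7
9 ÷ 7 → quotient 1, remainder 2
7 ÷ 2 → quotient 3, remainder 1
2 ÷ 1 → quotient 2, remainder 0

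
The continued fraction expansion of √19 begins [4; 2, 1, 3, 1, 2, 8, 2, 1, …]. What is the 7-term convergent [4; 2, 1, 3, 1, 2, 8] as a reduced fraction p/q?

a_0 = 4: 4/1
a_1 = 2: 9/2
a_2 = 1: 13/3
a_3 = 3: 48/11
a_4 = 1: 61/14
a_5 = 2: 170/39
a_6 = 8: 1421/326

1421/326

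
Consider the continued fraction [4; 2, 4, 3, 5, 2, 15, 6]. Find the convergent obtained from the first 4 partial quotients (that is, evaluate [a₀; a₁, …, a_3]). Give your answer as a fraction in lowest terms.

129/29

Starting at the tail and folding back:
Start with 3.
4 + 1/(3/1) = 4 + 1/3 = 13/3
2 + 1/(13/3) = 2 + 3/13 = 29/13
4 + 1/(29/13) = 4 + 13/29 = 129/29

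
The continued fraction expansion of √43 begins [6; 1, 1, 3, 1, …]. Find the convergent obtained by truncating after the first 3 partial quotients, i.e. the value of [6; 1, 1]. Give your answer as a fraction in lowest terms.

Collapse the nested fraction from the inside out:
Start with 1.
1 + 1/(1/1) = 1 + 1/1 = 2/1
6 + 1/(2/1) = 6 + 1/2 = 13/2

13/2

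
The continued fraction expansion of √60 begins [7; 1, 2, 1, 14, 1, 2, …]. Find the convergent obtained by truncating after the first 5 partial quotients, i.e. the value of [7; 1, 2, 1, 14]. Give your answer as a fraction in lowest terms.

Start with 14.
1 + 1/(14/1) = 1 + 1/14 = 15/14
2 + 1/(15/14) = 2 + 14/15 = 44/15
1 + 1/(44/15) = 1 + 15/44 = 59/44
7 + 1/(59/44) = 7 + 44/59 = 457/59

457/59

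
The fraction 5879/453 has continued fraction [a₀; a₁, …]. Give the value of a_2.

⌊5879/453⌋ = 12, remainder 443
⌊453/443⌋ = 1, remainder 10
⌊443/10⌋ = 44, remainder 3

44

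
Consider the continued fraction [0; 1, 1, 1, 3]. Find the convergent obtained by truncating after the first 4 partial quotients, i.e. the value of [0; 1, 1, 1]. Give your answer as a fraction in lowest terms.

a_0 = 0: 0/1
a_1 = 1: 1/1
a_2 = 1: 1/2
a_3 = 1: 2/3

2/3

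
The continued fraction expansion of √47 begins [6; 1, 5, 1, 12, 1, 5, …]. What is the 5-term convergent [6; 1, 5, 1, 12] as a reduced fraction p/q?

617/90

a_0 = 6: 6/1
a_1 = 1: 7/1
a_2 = 5: 41/6
a_3 = 1: 48/7
a_4 = 12: 617/90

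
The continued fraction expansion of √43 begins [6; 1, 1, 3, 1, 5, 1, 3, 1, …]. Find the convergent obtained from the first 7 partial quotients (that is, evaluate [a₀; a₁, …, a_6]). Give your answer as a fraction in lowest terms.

400/61

Start with 1.
5 + 1/(1/1) = 5 + 1/1 = 6/1
1 + 1/(6/1) = 1 + 1/6 = 7/6
3 + 1/(7/6) = 3 + 6/7 = 27/7
1 + 1/(27/7) = 1 + 7/27 = 34/27
1 + 1/(34/27) = 1 + 27/34 = 61/34
6 + 1/(61/34) = 6 + 34/61 = 400/61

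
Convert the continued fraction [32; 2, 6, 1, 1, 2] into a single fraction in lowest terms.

2305/71

Start with 2.
1 + 1/(2/1) = 1 + 1/2 = 3/2
1 + 1/(3/2) = 1 + 2/3 = 5/3
6 + 1/(5/3) = 6 + 3/5 = 33/5
2 + 1/(33/5) = 2 + 5/33 = 71/33
32 + 1/(71/33) = 32 + 33/71 = 2305/71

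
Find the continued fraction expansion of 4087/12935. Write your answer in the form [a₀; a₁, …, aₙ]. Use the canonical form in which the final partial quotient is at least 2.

4087 = 0·12935 + 4087, so a_0 = 0
12935 = 3·4087 + 674, so a_1 = 3
4087 = 6·674 + 43, so a_2 = 6
674 = 15·43 + 29, so a_3 = 15
43 = 1·29 + 14, so a_4 = 1
29 = 2·14 + 1, so a_5 = 2
14 = 14·1 + 0, so a_6 = 14

[0; 3, 6, 15, 1, 2, 14]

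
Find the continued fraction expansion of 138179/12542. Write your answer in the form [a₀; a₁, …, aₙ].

[11; 57, 1, 3, 1, 13, 1, 2]

⌊138179/12542⌋ = 11, remainder 217
⌊12542/217⌋ = 57, remainder 173
⌊217/173⌋ = 1, remainder 44
⌊173/44⌋ = 3, remainder 41
⌊44/41⌋ = 1, remainder 3
⌊41/3⌋ = 13, remainder 2
⌊3/2⌋ = 1, remainder 1
⌊2/1⌋ = 2, remainder 0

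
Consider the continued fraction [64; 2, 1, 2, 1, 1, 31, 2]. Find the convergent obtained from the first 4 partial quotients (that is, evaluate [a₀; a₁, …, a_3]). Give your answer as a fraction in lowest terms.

515/8

Use the convergent recurrence hₖ = aₖ·hₖ₋₁ + hₖ₋₂ (and likewise for the denominators kₖ):
a_0 = 64: 64/1
a_1 = 2: 129/2
a_2 = 1: 193/3
a_3 = 2: 515/8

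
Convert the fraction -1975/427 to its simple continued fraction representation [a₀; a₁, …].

[-5; 2, 1, 2, 53]

Run the Euclidean algorithm, recording each quotient:
⌊-1975/427⌋ = -5, remainder 160
⌊427/160⌋ = 2, remainder 107
⌊160/107⌋ = 1, remainder 53
⌊107/53⌋ = 2, remainder 1
⌊53/1⌋ = 53, remainder 0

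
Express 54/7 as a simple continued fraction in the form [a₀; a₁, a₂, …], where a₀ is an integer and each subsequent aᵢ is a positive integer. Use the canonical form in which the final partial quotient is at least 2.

[7; 1, 2, 2]

54 = 7·7 + 5, so a_0 = 7
7 = 1·5 + 2, so a_1 = 1
5 = 2·2 + 1, so a_2 = 2
2 = 2·1 + 0, so a_3 = 2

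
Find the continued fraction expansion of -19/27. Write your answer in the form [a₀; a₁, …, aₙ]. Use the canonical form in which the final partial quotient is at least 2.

[-1; 3, 2, 1, 2]

Run the Euclidean algorithm, recording each quotient:
⌊-19/27⌋ = -1, remainder 8
⌊27/8⌋ = 3, remainder 3
⌊8/3⌋ = 2, remainder 2
⌊3/2⌋ = 1, remainder 1
⌊2/1⌋ = 2, remainder 0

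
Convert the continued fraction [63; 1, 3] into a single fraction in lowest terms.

Work from the innermost term outward:
Start with 3.
1 + 1/(3/1) = 1 + 1/3 = 4/3
63 + 1/(4/3) = 63 + 3/4 = 255/4

255/4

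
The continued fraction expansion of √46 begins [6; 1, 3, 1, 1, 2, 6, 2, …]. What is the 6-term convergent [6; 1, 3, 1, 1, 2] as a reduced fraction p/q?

a_0 = 6: 6/1
a_1 = 1: 7/1
a_2 = 3: 27/4
a_3 = 1: 34/5
a_4 = 1: 61/9
a_5 = 2: 156/23

156/23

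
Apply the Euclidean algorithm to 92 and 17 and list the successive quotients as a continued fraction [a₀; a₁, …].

92 ÷ 17 → quotient 5, remainder 7
17 ÷ 7 → quotient 2, remainder 3
7 ÷ 3 → quotient 2, remainder 1
3 ÷ 1 → quotient 3, remainder 0

[5; 2, 2, 3]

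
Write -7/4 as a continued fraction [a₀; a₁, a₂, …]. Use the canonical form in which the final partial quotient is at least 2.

[-2; 4]

Apply division with remainder until the remainder is 0:
-7 = -2·4 + 1, so a_0 = -2
4 = 4·1 + 0, so a_1 = 4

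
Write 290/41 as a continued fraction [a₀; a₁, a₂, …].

[7; 13, 1, 2]

⌊290/41⌋ = 7, remainder 3
⌊41/3⌋ = 13, remainder 2
⌊3/2⌋ = 1, remainder 1
⌊2/1⌋ = 2, remainder 0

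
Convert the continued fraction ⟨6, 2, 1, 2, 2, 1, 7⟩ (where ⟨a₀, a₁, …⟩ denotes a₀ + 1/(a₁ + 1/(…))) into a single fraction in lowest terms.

1325/208

Compute successive convergents:
a_0 = 6: 6/1
a_1 = 2: 13/2
a_2 = 1: 19/3
a_3 = 2: 51/8
a_4 = 2: 121/19
a_5 = 1: 172/27
a_6 = 7: 1325/208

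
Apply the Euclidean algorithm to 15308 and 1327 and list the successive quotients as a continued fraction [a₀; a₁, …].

[11; 1, 1, 6, 2, 15, 3]

Apply division with remainder until the remainder is 0:
⌊15308/1327⌋ = 11, remainder 711
⌊1327/711⌋ = 1, remainder 616
⌊711/616⌋ = 1, remainder 95
⌊616/95⌋ = 6, remainder 46
⌊95/46⌋ = 2, remainder 3
⌊46/3⌋ = 15, remainder 1
⌊3/1⌋ = 3, remainder 0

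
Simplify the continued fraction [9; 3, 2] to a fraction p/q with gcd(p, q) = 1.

Compute successive convergents:
a_0 = 9: 9/1
a_1 = 3: 28/3
a_2 = 2: 65/7

65/7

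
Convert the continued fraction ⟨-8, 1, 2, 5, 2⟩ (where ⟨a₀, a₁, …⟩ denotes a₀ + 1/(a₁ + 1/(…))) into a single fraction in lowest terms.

a_0 = -8: -8/1
a_1 = 1: -7/1
a_2 = 2: -22/3
a_3 = 5: -117/16
a_4 = 2: -256/35

-256/35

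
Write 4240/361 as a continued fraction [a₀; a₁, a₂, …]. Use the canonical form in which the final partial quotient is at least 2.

4240 ÷ 361 → quotient 11, remainder 269
361 ÷ 269 → quotient 1, remainder 92
269 ÷ 92 → quotient 2, remainder 85
92 ÷ 85 → quotient 1, remainder 7
85 ÷ 7 → quotient 12, remainder 1
7 ÷ 1 → quotient 7, remainder 0

[11; 1, 2, 1, 12, 7]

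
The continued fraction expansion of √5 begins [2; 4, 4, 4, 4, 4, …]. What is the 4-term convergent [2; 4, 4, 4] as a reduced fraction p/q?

161/72

Start with 4.
4 + 1/(4/1) = 4 + 1/4 = 17/4
4 + 1/(17/4) = 4 + 4/17 = 72/17
2 + 1/(72/17) = 2 + 17/72 = 161/72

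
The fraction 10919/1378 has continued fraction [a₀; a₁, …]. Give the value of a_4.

13

10919 ÷ 1378 → quotient 7, remainder 1273
1378 ÷ 1273 → quotient 1, remainder 105
1273 ÷ 105 → quotient 12, remainder 13
105 ÷ 13 → quotient 8, remainder 1
13 ÷ 1 → quotient 13, remainder 0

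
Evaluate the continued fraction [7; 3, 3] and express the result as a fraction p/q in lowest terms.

73/10

Starting at the tail and folding back:
Start with 3.
3 + 1/(3/1) = 3 + 1/3 = 10/3
7 + 1/(10/3) = 7 + 3/10 = 73/10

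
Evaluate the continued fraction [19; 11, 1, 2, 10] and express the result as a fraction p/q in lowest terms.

6909/362

a_0 = 19: 19/1
a_1 = 11: 210/11
a_2 = 1: 229/12
a_3 = 2: 668/35
a_4 = 10: 6909/362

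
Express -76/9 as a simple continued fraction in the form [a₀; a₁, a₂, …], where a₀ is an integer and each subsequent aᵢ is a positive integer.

-76 ÷ 9 → quotient -9, remainder 5
9 ÷ 5 → quotient 1, remainder 4
5 ÷ 4 → quotient 1, remainder 1
4 ÷ 1 → quotient 4, remainder 0

[-9; 1, 1, 4]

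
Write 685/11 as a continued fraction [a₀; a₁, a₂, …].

[62; 3, 1, 2]

685 ÷ 11 → quotient 62, remainder 3
11 ÷ 3 → quotient 3, remainder 2
3 ÷ 2 → quotient 1, remainder 1
2 ÷ 1 → quotient 2, remainder 0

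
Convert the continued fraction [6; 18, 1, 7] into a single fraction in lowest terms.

914/151

Collapse the nested fraction from the inside out:
Start with 7.
1 + 1/(7/1) = 1 + 1/7 = 8/7
18 + 1/(8/7) = 18 + 7/8 = 151/8
6 + 1/(151/8) = 6 + 8/151 = 914/151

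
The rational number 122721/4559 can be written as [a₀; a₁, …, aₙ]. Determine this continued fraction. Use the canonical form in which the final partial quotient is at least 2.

[26; 1, 11, 3, 1, 10, 1, 7]

122721 = 26·4559 + 4187, so a_0 = 26
4559 = 1·4187 + 372, so a_1 = 1
4187 = 11·372 + 95, so a_2 = 11
372 = 3·95 + 87, so a_3 = 3
95 = 1·87 + 8, so a_4 = 1
87 = 10·8 + 7, so a_5 = 10
8 = 1·7 + 1, so a_6 = 1
7 = 7·1 + 0, so a_7 = 7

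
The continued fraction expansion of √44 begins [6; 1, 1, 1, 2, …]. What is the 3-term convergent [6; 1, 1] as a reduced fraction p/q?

Start with 1.
1 + 1/(1/1) = 1 + 1/1 = 2/1
6 + 1/(2/1) = 6 + 1/2 = 13/2

13/2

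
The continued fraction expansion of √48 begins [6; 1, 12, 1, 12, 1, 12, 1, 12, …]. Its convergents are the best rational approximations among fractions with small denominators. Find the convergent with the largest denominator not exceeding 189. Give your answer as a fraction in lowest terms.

a_0 = 6: 6/1  (≤ bound)
a_1 = 1: 7/1  (≤ bound)
a_2 = 12: 90/13  (≤ bound)
a_3 = 1: 97/14  (≤ bound)
a_4 = 12: 1254/181  (≤ bound)
a_5 = 1: 1351/195  (> 189, stop)

1254/181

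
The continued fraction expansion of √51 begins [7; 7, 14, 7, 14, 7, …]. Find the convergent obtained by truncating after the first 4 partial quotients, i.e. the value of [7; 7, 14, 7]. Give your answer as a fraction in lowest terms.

a_0 = 7: 7/1
a_1 = 7: 50/7
a_2 = 14: 707/99
a_3 = 7: 4999/700

4999/700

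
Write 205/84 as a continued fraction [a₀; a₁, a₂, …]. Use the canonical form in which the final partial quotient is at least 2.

[2; 2, 3, 1, 2, 3]

Apply division with remainder until the remainder is 0:
⌊205/84⌋ = 2, remainder 37
⌊84/37⌋ = 2, remainder 10
⌊37/10⌋ = 3, remainder 7
⌊10/7⌋ = 1, remainder 3
⌊7/3⌋ = 2, remainder 1
⌊3/1⌋ = 3, remainder 0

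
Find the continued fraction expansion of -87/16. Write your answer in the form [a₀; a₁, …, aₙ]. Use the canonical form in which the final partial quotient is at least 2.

[-6; 1, 1, 3, 2]

⌊-87/16⌋ = -6, remainder 9
⌊16/9⌋ = 1, remainder 7
⌊9/7⌋ = 1, remainder 2
⌊7/2⌋ = 3, remainder 1
⌊2/1⌋ = 2, remainder 0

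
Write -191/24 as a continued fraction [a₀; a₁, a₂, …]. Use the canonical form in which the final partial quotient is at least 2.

-191 = -8·24 + 1, so a_0 = -8
24 = 24·1 + 0, so a_1 = 24

[-8; 24]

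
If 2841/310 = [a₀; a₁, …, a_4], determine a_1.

6

2841 = 9·310 + 51, so a_0 = 9
310 = 6·51 + 4, so a_1 = 6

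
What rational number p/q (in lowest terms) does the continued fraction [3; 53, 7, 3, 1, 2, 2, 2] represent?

73469/24337

Use the convergent recurrence hₖ = aₖ·hₖ₋₁ + hₖ₋₂ (and likewise for the denominators kₖ):
a_0 = 3: 3/1
a_1 = 53: 160/53
a_2 = 7: 1123/372
a_3 = 3: 3529/1169
a_4 = 1: 4652/1541
a_5 = 2: 12833/4251
a_6 = 2: 30318/10043
a_7 = 2: 73469/24337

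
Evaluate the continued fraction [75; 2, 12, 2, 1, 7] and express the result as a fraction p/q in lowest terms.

a_0 = 75: 75/1
a_1 = 2: 151/2
a_2 = 12: 1887/25
a_3 = 2: 3925/52
a_4 = 1: 5812/77
a_5 = 7: 44609/591

44609/591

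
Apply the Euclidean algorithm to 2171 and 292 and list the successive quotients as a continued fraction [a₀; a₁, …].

[7; 2, 3, 2, 1, 12]

2171 ÷ 292 → quotient 7, remainder 127
292 ÷ 127 → quotient 2, remainder 38
127 ÷ 38 → quotient 3, remainder 13
38 ÷ 13 → quotient 2, remainder 12
13 ÷ 12 → quotient 1, remainder 1
12 ÷ 1 → quotient 12, remainder 0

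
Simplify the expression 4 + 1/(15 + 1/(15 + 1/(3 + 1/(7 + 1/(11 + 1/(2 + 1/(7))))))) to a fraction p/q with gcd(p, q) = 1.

Starting at the tail and folding back:
Start with 7.
2 + 1/(7/1) = 2 + 1/7 = 15/7
11 + 1/(15/7) = 11 + 7/15 = 172/15
7 + 1/(172/15) = 7 + 15/172 = 1219/172
3 + 1/(1219/172) = 3 + 172/1219 = 3829/1219
15 + 1/(3829/1219) = 15 + 1219/3829 = 58654/3829
15 + 1/(58654/3829) = 15 + 3829/58654 = 883639/58654
4 + 1/(883639/58654) = 4 + 58654/883639 = 3593210/883639

3593210/883639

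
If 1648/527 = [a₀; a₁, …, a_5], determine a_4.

2

Run the Euclidean algorithm, recording each quotient:
1648 = 3·527 + 67, so a_0 = 3
527 = 7·67 + 58, so a_1 = 7
67 = 1·58 + 9, so a_2 = 1
58 = 6·9 + 4, so a_3 = 6
9 = 2·4 + 1, so a_4 = 2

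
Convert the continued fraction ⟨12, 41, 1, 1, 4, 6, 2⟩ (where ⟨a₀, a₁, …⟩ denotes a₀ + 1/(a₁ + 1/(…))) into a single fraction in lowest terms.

a_0 = 12: 12/1
a_1 = 41: 493/41
a_2 = 1: 505/42
a_3 = 1: 998/83
a_4 = 4: 4497/374
a_5 = 6: 27980/2327
a_6 = 2: 60457/5028

60457/5028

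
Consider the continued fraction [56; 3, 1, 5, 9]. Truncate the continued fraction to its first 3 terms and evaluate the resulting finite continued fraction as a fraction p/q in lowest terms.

225/4

Start with 1.
3 + 1/(1/1) = 3 + 1/1 = 4/1
56 + 1/(4/1) = 56 + 1/4 = 225/4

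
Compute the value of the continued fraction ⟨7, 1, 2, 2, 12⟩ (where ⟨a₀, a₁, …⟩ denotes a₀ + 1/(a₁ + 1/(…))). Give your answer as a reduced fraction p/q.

a_0 = 7: 7/1
a_1 = 1: 8/1
a_2 = 2: 23/3
a_3 = 2: 54/7
a_4 = 12: 671/87

671/87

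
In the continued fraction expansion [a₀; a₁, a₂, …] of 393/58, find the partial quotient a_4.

6

Repeatedly divide and take the remainder:
393 = 6·58 + 45, so a_0 = 6
58 = 1·45 + 13, so a_1 = 1
45 = 3·13 + 6, so a_2 = 3
13 = 2·6 + 1, so a_3 = 2
6 = 6·1 + 0, so a_4 = 6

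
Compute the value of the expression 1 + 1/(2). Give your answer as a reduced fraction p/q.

3/2

Use the convergent recurrence hₖ = aₖ·hₖ₋₁ + hₖ₋₂ (and likewise for the denominators kₖ):
a_0 = 1: 1/1
a_1 = 2: 3/2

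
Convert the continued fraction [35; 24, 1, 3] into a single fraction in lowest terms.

3469/99

a_0 = 35: 35/1
a_1 = 24: 841/24
a_2 = 1: 876/25
a_3 = 3: 3469/99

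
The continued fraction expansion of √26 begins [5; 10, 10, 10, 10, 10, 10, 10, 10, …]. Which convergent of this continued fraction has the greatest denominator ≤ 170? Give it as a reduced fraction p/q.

515/101

a_0 = 5: 5/1  (≤ bound)
a_1 = 10: 51/10  (≤ bound)
a_2 = 10: 515/101  (≤ bound)
a_3 = 10: 5201/1020  (> 170, stop)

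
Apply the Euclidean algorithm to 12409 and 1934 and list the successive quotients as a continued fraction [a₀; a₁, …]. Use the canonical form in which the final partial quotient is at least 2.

[6; 2, 2, 2, 15, 1, 2, 3]

Run the Euclidean algorithm, recording each quotient:
⌊12409/1934⌋ = 6, remainder 805
⌊1934/805⌋ = 2, remainder 324
⌊805/324⌋ = 2, remainder 157
⌊324/157⌋ = 2, remainder 10
⌊157/10⌋ = 15, remainder 7
⌊10/7⌋ = 1, remainder 3
⌊7/3⌋ = 2, remainder 1
⌊3/1⌋ = 3, remainder 0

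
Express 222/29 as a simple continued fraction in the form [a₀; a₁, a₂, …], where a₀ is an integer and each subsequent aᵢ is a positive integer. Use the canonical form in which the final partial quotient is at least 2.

[7; 1, 1, 1, 9]

Run the Euclidean algorithm, recording each quotient:
222 ÷ 29 → quotient 7, remainder 19
29 ÷ 19 → quotient 1, remainder 10
19 ÷ 10 → quotient 1, remainder 9
10 ÷ 9 → quotient 1, remainder 1
9 ÷ 1 → quotient 9, remainder 0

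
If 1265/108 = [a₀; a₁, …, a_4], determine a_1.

1265 ÷ 108 → quotient 11, remainder 77
108 ÷ 77 → quotient 1, remainder 31

1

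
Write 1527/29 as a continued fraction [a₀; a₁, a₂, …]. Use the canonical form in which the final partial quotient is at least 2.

⌊1527/29⌋ = 52, remainder 19
⌊29/19⌋ = 1, remainder 10
⌊19/10⌋ = 1, remainder 9
⌊10/9⌋ = 1, remainder 1
⌊9/1⌋ = 9, remainder 0

[52; 1, 1, 1, 9]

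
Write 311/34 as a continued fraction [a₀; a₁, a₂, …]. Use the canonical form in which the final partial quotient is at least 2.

[9; 6, 1, 4]

311 ÷ 34 → quotient 9, remainder 5
34 ÷ 5 → quotient 6, remainder 4
5 ÷ 4 → quotient 1, remainder 1
4 ÷ 1 → quotient 4, remainder 0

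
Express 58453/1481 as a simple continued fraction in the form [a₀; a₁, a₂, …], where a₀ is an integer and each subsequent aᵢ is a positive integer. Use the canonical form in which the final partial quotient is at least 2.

⌊58453/1481⌋ = 39, remainder 694
⌊1481/694⌋ = 2, remainder 93
⌊694/93⌋ = 7, remainder 43
⌊93/43⌋ = 2, remainder 7
⌊43/7⌋ = 6, remainder 1
⌊7/1⌋ = 7, remainder 0

[39; 2, 7, 2, 6, 7]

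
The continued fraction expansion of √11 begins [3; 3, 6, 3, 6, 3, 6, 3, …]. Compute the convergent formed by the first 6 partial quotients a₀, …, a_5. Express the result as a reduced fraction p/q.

3970/1197

Starting at the tail and folding back:
Start with 3.
6 + 1/(3/1) = 6 + 1/3 = 19/3
3 + 1/(19/3) = 3 + 3/19 = 60/19
6 + 1/(60/19) = 6 + 19/60 = 379/60
3 + 1/(379/60) = 3 + 60/379 = 1197/379
3 + 1/(1197/379) = 3 + 379/1197 = 3970/1197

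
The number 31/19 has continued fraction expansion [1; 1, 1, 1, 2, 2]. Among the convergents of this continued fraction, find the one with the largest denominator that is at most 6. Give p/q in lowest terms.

5/3

a_0 = 1: 1/1  (≤ bound)
a_1 = 1: 2/1  (≤ bound)
a_2 = 1: 3/2  (≤ bound)
a_3 = 1: 5/3  (≤ bound)
a_4 = 2: 13/8  (> 6, stop)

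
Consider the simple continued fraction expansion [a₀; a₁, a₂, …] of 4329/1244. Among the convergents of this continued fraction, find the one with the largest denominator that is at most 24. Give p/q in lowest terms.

a_0 = 3: 3/1  (≤ bound)
a_1 = 2: 7/2  (≤ bound)
a_2 = 11: 80/23  (≤ bound)
a_3 = 1: 87/25  (> 24, stop)

80/23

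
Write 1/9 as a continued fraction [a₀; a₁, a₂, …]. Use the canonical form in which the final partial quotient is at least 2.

[0; 9]

1 = 0·9 + 1, so a_0 = 0
9 = 9·1 + 0, so a_1 = 9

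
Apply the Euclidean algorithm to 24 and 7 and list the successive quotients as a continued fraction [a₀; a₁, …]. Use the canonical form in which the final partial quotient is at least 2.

24 = 3·7 + 3, so a_0 = 3
7 = 2·3 + 1, so a_1 = 2
3 = 3·1 + 0, so a_2 = 3

[3; 2, 3]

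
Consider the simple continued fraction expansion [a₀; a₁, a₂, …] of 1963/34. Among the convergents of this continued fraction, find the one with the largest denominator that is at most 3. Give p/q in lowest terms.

List convergents until the denominator exceeds the bound:
a_0 = 57: 57/1  (≤ bound)
a_1 = 1: 58/1  (≤ bound)
a_2 = 2: 173/3  (≤ bound)
a_3 = 1: 231/4  (> 3, stop)

173/3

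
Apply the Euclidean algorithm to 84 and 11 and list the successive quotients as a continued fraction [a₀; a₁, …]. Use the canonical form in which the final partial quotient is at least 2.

[7; 1, 1, 1, 3]

84 = 7·11 + 7, so a_0 = 7
11 = 1·7 + 4, so a_1 = 1
7 = 1·4 + 3, so a_2 = 1
4 = 1·3 + 1, so a_3 = 1
3 = 3·1 + 0, so a_4 = 3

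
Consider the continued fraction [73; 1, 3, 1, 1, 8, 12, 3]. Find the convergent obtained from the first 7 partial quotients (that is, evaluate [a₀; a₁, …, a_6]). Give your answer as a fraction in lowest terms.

Start with 12.
8 + 1/(12/1) = 8 + 1/12 = 97/12
1 + 1/(97/12) = 1 + 12/97 = 109/97
1 + 1/(109/97) = 1 + 97/109 = 206/109
3 + 1/(206/109) = 3 + 109/206 = 727/206
1 + 1/(727/206) = 1 + 206/727 = 933/727
73 + 1/(933/727) = 73 + 727/933 = 68836/933

68836/933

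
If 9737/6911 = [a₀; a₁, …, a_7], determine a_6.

Apply division with remainder until the remainder is 0:
⌊9737/6911⌋ = 1, remainder 2826
⌊6911/2826⌋ = 2, remainder 1259
⌊2826/1259⌋ = 2, remainder 308
⌊1259/308⌋ = 4, remainder 27
⌊308/27⌋ = 11, remainder 11
⌊27/11⌋ = 2, remainder 5
⌊11/5⌋ = 2, remainder 1

2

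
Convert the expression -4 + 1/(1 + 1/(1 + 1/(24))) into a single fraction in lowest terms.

a_0 = -4: -4/1
a_1 = 1: -3/1
a_2 = 1: -7/2
a_3 = 24: -171/49

-171/49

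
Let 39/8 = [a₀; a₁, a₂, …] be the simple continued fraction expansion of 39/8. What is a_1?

39 ÷ 8 → quotient 4, remainder 7
8 ÷ 7 → quotient 1, remainder 1

1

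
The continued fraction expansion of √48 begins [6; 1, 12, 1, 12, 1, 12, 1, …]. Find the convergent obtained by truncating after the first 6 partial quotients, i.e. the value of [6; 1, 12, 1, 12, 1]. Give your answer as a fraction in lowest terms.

Build up convergents one term at a time:
a_0 = 6: 6/1
a_1 = 1: 7/1
a_2 = 12: 90/13
a_3 = 1: 97/14
a_4 = 12: 1254/181
a_5 = 1: 1351/195

1351/195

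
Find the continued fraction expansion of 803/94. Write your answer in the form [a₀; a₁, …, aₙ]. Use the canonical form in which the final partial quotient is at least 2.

[8; 1, 1, 5, 2, 1, 2]

803 = 8·94 + 51, so a_0 = 8
94 = 1·51 + 43, so a_1 = 1
51 = 1·43 + 8, so a_2 = 1
43 = 5·8 + 3, so a_3 = 5
8 = 2·3 + 2, so a_4 = 2
3 = 1·2 + 1, so a_5 = 1
2 = 2·1 + 0, so a_6 = 2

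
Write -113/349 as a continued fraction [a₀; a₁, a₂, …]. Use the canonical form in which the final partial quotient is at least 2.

[-1; 1, 2, 11, 3, 3]

Repeatedly divide and take the remainder:
-113 ÷ 349 → quotient -1, remainder 236
349 ÷ 236 → quotient 1, remainder 113
236 ÷ 113 → quotient 2, remainder 10
113 ÷ 10 → quotient 11, remainder 3
10 ÷ 3 → quotient 3, remainder 1
3 ÷ 1 → quotient 3, remainder 0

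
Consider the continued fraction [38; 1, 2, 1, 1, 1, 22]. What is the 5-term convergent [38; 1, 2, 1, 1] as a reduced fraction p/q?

271/7

Compute successive convergents:
a_0 = 38: 38/1
a_1 = 1: 39/1
a_2 = 2: 116/3
a_3 = 1: 155/4
a_4 = 1: 271/7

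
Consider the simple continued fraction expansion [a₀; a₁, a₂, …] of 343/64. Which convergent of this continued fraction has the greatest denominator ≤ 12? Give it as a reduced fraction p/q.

59/11

List convergents until the denominator exceeds the bound:
a_0 = 5: 5/1  (≤ bound)
a_1 = 2: 11/2  (≤ bound)
a_2 = 1: 16/3  (≤ bound)
a_3 = 3: 59/11  (≤ bound)
a_4 = 1: 75/14  (> 12, stop)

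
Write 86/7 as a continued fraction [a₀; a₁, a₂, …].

Repeatedly divide and take the remainder:
86 = 12·7 + 2, so a_0 = 12
7 = 3·2 + 1, so a_1 = 3
2 = 2·1 + 0, so a_2 = 2

[12; 3, 2]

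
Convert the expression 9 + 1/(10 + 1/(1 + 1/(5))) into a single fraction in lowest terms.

Compute successive convergents:
a_0 = 9: 9/1
a_1 = 10: 91/10
a_2 = 1: 100/11
a_3 = 5: 591/65

591/65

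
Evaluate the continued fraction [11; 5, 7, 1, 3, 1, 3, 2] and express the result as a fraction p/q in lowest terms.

19233/1718

Build up convergents one term at a time:
a_0 = 11: 11/1
a_1 = 5: 56/5
a_2 = 7: 403/36
a_3 = 1: 459/41
a_4 = 3: 1780/159
a_5 = 1: 2239/200
a_6 = 3: 8497/759
a_7 = 2: 19233/1718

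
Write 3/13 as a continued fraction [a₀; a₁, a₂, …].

[0; 4, 3]

3 = 0·13 + 3, so a_0 = 0
13 = 4·3 + 1, so a_1 = 4
3 = 3·1 + 0, so a_2 = 3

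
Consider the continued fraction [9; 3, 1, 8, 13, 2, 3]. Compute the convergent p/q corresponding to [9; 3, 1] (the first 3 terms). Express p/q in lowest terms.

37/4

Collapse the nested fraction from the inside out:
Start with 1.
3 + 1/(1/1) = 3 + 1/1 = 4/1
9 + 1/(4/1) = 9 + 1/4 = 37/4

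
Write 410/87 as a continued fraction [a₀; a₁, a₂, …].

Repeatedly divide and take the remainder:
⌊410/87⌋ = 4, remainder 62
⌊87/62⌋ = 1, remainder 25
⌊62/25⌋ = 2, remainder 12
⌊25/12⌋ = 2, remainder 1
⌊12/1⌋ = 12, remainder 0

[4; 1, 2, 2, 12]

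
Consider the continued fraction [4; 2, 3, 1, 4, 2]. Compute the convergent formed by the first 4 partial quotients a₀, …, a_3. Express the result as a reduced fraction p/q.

Starting at the tail and folding back:
Start with 1.
3 + 1/(1/1) = 3 + 1/1 = 4/1
2 + 1/(4/1) = 2 + 1/4 = 9/4
4 + 1/(9/4) = 4 + 4/9 = 40/9

40/9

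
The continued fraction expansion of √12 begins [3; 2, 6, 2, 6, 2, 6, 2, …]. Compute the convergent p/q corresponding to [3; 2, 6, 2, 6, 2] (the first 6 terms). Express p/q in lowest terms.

1351/390

Starting at the tail and folding back:
Start with 2.
6 + 1/(2/1) = 6 + 1/2 = 13/2
2 + 1/(13/2) = 2 + 2/13 = 28/13
6 + 1/(28/13) = 6 + 13/28 = 181/28
2 + 1/(181/28) = 2 + 28/181 = 390/181
3 + 1/(390/181) = 3 + 181/390 = 1351/390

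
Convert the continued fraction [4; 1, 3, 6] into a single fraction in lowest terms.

a_0 = 4: 4/1
a_1 = 1: 5/1
a_2 = 3: 19/4
a_3 = 6: 119/25

119/25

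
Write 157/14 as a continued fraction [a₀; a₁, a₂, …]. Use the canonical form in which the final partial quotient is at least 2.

[11; 4, 1, 2]

⌊157/14⌋ = 11, remainder 3
⌊14/3⌋ = 4, remainder 2
⌊3/2⌋ = 1, remainder 1
⌊2/1⌋ = 2, remainder 0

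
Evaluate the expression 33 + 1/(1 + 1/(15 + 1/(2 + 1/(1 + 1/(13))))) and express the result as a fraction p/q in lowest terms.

a_0 = 33: 33/1
a_1 = 1: 34/1
a_2 = 15: 543/16
a_3 = 2: 1120/33
a_4 = 1: 1663/49
a_5 = 13: 22739/670

22739/670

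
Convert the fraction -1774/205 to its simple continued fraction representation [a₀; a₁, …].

Run the Euclidean algorithm, recording each quotient:
-1774 = -9·205 + 71, so a_0 = -9
205 = 2·71 + 63, so a_1 = 2
71 = 1·63 + 8, so a_2 = 1
63 = 7·8 + 7, so a_3 = 7
8 = 1·7 + 1, so a_4 = 1
7 = 7·1 + 0, so a_5 = 7

[-9; 2, 1, 7, 1, 7]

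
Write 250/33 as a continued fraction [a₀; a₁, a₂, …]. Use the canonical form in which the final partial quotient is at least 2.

250 ÷ 33 → quotient 7, remainder 19
33 ÷ 19 → quotient 1, remainder 14
19 ÷ 14 → quotient 1, remainder 5
14 ÷ 5 → quotient 2, remainder 4
5 ÷ 4 → quotient 1, remainder 1
4 ÷ 1 → quotient 4, remainder 0

[7; 1, 1, 2, 1, 4]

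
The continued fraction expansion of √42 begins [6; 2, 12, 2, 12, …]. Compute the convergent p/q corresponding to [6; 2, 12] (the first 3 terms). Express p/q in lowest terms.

162/25

Start with 12.
2 + 1/(12/1) = 2 + 1/12 = 25/12
6 + 1/(25/12) = 6 + 12/25 = 162/25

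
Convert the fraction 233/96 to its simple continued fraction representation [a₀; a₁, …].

[2; 2, 2, 1, 13]

Repeatedly divide and take the remainder:
233 = 2·96 + 41, so a_0 = 2
96 = 2·41 + 14, so a_1 = 2
41 = 2·14 + 13, so a_2 = 2
14 = 1·13 + 1, so a_3 = 1
13 = 13·1 + 0, so a_4 = 13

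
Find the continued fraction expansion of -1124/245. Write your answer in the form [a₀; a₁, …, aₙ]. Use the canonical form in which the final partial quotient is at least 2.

Apply division with remainder until the remainder is 0:
-1124 = -5·245 + 101, so a_0 = -5
245 = 2·101 + 43, so a_1 = 2
101 = 2·43 + 15, so a_2 = 2
43 = 2·15 + 13, so a_3 = 2
15 = 1·13 + 2, so a_4 = 1
13 = 6·2 + 1, so a_5 = 6
2 = 2·1 + 0, so a_6 = 2

[-5; 2, 2, 2, 1, 6, 2]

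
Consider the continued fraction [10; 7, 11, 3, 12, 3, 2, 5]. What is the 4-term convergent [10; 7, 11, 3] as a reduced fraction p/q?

Work from the innermost term outward:
Start with 3.
11 + 1/(3/1) = 11 + 1/3 = 34/3
7 + 1/(34/3) = 7 + 3/34 = 241/34
10 + 1/(241/34) = 10 + 34/241 = 2444/241

2444/241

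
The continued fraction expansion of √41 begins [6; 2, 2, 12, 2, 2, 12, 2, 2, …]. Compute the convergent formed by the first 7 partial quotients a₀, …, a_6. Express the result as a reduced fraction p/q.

25414/3969

a_0 = 6: 6/1
a_1 = 2: 13/2
a_2 = 2: 32/5
a_3 = 12: 397/62
a_4 = 2: 826/129
a_5 = 2: 2049/320
a_6 = 12: 25414/3969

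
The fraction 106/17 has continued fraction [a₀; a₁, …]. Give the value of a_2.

Apply division with remainder until the remainder is 0:
106 = 6·17 + 4, so a_0 = 6
17 = 4·4 + 1, so a_1 = 4
4 = 4·1 + 0, so a_2 = 4

4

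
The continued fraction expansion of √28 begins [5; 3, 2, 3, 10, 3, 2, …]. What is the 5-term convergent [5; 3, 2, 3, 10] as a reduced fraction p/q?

Build up convergents one term at a time:
a_0 = 5: 5/1
a_1 = 3: 16/3
a_2 = 2: 37/7
a_3 = 3: 127/24
a_4 = 10: 1307/247

1307/247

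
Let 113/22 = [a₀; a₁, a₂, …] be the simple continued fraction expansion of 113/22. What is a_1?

7

⌊113/22⌋ = 5, remainder 3
⌊22/3⌋ = 7, remainder 1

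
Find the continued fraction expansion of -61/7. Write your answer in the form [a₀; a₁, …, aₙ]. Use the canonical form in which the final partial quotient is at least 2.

Apply division with remainder until the remainder is 0:
-61 ÷ 7 → quotient -9, remainder 2
7 ÷ 2 → quotient 3, remainder 1
2 ÷ 1 → quotient 2, remainder 0

[-9; 3, 2]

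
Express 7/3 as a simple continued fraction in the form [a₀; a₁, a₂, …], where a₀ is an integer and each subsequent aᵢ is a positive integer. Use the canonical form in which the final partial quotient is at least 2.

7 = 2·3 + 1, so a_0 = 2
3 = 3·1 + 0, so a_1 = 3

[2; 3]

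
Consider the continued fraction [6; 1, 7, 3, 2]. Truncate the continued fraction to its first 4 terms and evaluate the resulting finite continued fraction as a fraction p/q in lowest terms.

a_0 = 6: 6/1
a_1 = 1: 7/1
a_2 = 7: 55/8
a_3 = 3: 172/25

172/25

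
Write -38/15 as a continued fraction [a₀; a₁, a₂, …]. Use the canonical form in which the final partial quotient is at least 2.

[-3; 2, 7]

-38 = -3·15 + 7, so a_0 = -3
15 = 2·7 + 1, so a_1 = 2
7 = 7·1 + 0, so a_2 = 7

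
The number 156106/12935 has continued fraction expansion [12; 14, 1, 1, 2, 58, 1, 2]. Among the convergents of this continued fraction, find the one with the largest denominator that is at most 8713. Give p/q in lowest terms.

52329/4336

a_0 = 12: 12/1  (≤ bound)
a_1 = 14: 169/14  (≤ bound)
a_2 = 1: 181/15  (≤ bound)
a_3 = 1: 350/29  (≤ bound)
a_4 = 2: 881/73  (≤ bound)
a_5 = 58: 51448/4263  (≤ bound)
a_6 = 1: 52329/4336  (≤ bound)
a_7 = 2: 156106/12935  (> 8713, stop)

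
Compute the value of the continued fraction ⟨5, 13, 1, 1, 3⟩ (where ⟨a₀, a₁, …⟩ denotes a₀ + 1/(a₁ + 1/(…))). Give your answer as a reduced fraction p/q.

Starting at the tail and folding back:
Start with 3.
1 + 1/(3/1) = 1 + 1/3 = 4/3
1 + 1/(4/3) = 1 + 3/4 = 7/4
13 + 1/(7/4) = 13 + 4/7 = 95/7
5 + 1/(95/7) = 5 + 7/95 = 482/95

482/95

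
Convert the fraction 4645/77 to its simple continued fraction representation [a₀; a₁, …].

Run the Euclidean algorithm, recording each quotient:
4645 = 60·77 + 25, so a_0 = 60
77 = 3·25 + 2, so a_1 = 3
25 = 12·2 + 1, so a_2 = 12
2 = 2·1 + 0, so a_3 = 2

[60; 3, 12, 2]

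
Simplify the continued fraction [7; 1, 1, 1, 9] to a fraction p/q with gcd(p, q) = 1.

222/29

a_0 = 7: 7/1
a_1 = 1: 8/1
a_2 = 1: 15/2
a_3 = 1: 23/3
a_4 = 9: 222/29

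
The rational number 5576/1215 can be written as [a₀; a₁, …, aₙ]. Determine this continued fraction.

5576 ÷ 1215 → quotient 4, remainder 716
1215 ÷ 716 → quotient 1, remainder 499
716 ÷ 499 → quotient 1, remainder 217
499 ÷ 217 → quotient 2, remainder 65
217 ÷ 65 → quotient 3, remainder 22
65 ÷ 22 → quotient 2, remainder 21
22 ÷ 21 → quotient 1, remainder 1
21 ÷ 1 → quotient 21, remainder 0

[4; 1, 1, 2, 3, 2, 1, 21]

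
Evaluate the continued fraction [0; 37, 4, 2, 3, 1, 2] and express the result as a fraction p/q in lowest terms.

111/4132

a_0 = 0: 0/1
a_1 = 37: 1/37
a_2 = 4: 4/149
a_3 = 2: 9/335
a_4 = 3: 31/1154
a_5 = 1: 40/1489
a_6 = 2: 111/4132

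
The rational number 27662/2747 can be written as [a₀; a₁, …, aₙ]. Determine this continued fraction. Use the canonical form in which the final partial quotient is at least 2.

Run the Euclidean algorithm, recording each quotient:
27662 ÷ 2747 → quotient 10, remainder 192
2747 ÷ 192 → quotient 14, remainder 59
192 ÷ 59 → quotient 3, remainder 15
59 ÷ 15 → quotient 3, remainder 14
15 ÷ 14 → quotient 1, remainder 1
14 ÷ 1 → quotient 14, remainder 0

[10; 14, 3, 3, 1, 14]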